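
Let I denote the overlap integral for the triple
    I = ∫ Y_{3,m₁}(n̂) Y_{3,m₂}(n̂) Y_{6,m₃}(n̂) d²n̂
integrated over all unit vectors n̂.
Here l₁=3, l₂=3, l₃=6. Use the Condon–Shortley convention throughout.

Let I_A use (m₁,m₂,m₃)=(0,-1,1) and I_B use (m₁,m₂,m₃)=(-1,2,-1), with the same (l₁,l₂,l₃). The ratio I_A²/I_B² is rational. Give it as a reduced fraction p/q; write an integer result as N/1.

Shared (l₁,l₂,l₃)=(3,3,6): N and (l;000)² cancel in I_A²/I_B².
A: Δ = 0!·6!·6!/13! = 1/12012; Racah Σ t=0..0: t=0:+1/1728 = 1/1728; ⇒ 3j(3 3 6; 0 -1 1)² = 25/858, sgn -1
B: Δ = 0!·6!·6!/13! = 1/12012; Racah Σ t=0..0: t=0:+1/5760 = 1/5760; ⇒ 3j(3 3 6; -1 2 -1)² = 5/572, sgn -1
I_A²/I_B² = (25/858)/(5/572) = 10/3

10/3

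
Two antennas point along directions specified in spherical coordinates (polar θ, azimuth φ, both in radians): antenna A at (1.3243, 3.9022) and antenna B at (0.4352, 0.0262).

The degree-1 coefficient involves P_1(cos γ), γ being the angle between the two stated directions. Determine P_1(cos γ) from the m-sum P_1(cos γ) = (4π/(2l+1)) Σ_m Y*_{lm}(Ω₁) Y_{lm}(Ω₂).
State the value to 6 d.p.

-0.082196

Summing Y*_{l m}(θ₁,φ₁)·Y_{l m}(θ₂,φ₂) over m ∈ [−1, 1]; prefactor 4π/(2·1+1) = 4.188790:
  m=-1: (-0.242717-0.230971i) × (+0.145607-0.003816i) = -0.036223-0.032705i  (running Σ = -0.036223-0.032705i)
  m=0: (+0.119223-0.000000i) × (+0.443058+0.000000i) = +0.052823+0.000000i  (running Σ = +0.016600-0.032705i)
  m=1: (+0.242717-0.230971i) × (-0.145607-0.003816i) = -0.036223+0.032705i  (running Σ = -0.019623+0.000000i)
Accumulated sum -0.019623+0.000000i; after 4π/(2l+1) scaling, -0.082196+0.000000i ⇒ P_1 = -0.082196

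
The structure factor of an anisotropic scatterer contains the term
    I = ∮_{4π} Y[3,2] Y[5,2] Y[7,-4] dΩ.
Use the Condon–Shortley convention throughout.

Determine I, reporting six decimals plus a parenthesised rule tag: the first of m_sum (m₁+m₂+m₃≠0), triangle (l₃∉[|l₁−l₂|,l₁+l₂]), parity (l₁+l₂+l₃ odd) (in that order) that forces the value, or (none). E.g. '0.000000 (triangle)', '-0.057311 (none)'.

0.000000 (parity)

l₁+l₂+l₃=15 is odd: 3j(l;000)=0 ⇒ I=0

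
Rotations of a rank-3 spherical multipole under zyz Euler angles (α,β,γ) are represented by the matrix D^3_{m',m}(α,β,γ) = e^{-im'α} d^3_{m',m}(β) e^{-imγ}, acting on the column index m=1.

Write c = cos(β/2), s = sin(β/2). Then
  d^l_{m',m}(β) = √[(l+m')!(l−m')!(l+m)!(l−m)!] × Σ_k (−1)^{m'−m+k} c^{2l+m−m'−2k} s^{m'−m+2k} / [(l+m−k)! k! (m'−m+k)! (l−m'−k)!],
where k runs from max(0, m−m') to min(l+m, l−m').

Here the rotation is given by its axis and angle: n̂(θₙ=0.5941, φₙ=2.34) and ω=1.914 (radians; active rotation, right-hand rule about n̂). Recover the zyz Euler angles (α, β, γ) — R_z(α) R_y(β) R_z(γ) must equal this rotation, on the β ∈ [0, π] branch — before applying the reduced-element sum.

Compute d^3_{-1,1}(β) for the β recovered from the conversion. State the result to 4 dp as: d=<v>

d=0.5172

Axis–angle → zyz. n̂ = (sinθₙcosφₙ, sinθₙsinφₙ, cosθₙ) = (-0.389351, +0.402170, +0.828653), ω = 1.9140.
R = I cosω + sinω [n̂]ₓ + (1−cosω) n̂n̂ᵀ gives
  R = [-0.133899, -0.989604, -0.052489; +0.571050, -0.120338, +0.812047; -0.809922, +0.078759, +0.581226]
β = atan2(√(R₁₃²+R₂₃²), R₃₃) = 0.950562; α = atan2(R₂₃, R₁₃) mod 2π = 1.635345; γ = atan2(R₃₂, −R₃₁) mod 2π = 0.096937
d^3_{-1,1}(β=0.9506) via the finite sum:
c=cos(0.950562/2)=0.889164, s=sin(0.950562/2)=0.457588; N=√[2·24·24·2]=48.000000
Admissible k: 2..4 (factorial args all ≥0)
  k=2: (−1)^0·48.0000/(8)·0.8892^4·0.4576^2 = +0.785288
  k=3: (−1)^1·48.0000/(6)·0.8892^2·0.4576^4 = -0.277302
  k=4: (−1)^2·48.0000/(48)·0.8892^0·0.4576^6 = +0.009180
d^3_{-1,1}(0.9506) = +0.785288 -0.277302 +0.009180 = +0.517166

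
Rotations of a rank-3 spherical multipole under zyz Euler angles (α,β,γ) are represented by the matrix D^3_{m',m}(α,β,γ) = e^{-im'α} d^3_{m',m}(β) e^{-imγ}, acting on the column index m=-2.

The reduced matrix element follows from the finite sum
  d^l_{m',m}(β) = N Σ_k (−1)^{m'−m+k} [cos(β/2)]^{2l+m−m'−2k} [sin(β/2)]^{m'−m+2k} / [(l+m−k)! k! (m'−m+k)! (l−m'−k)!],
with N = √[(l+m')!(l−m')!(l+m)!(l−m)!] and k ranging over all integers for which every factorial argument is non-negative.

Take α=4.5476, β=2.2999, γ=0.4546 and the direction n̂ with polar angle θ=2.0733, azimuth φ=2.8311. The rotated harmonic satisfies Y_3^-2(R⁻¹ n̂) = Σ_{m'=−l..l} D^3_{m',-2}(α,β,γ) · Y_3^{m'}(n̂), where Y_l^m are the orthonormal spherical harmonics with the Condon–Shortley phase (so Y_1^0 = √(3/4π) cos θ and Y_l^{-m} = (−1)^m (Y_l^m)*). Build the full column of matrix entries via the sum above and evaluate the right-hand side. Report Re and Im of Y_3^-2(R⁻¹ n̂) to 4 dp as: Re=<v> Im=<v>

Need the full column D^3_{m',-2} for m'=−3..3 at α=4.5476, β=2.2999, γ=0.4546.
cos(β/2)=0.408533, sin(β/2)=0.912744
d^3_{-3,-2}: single k=1 term ⇒ +0.025443;  D = -0.010254+0.023285i
d^3_{-2,-2}: k∈[0..1] ⇒ +0.004649 -0.116032 = -0.111383;  D = +0.093190+0.061005i
d^3_{-1,-2}: k∈[0..1] ⇒ -0.032846 +0.327912 = +0.295066;  D = +0.199919-0.217017i
d^3_{0,-2}: k∈[0..1] ⇒ +0.127106 -0.634469 = -0.507362;  D = -0.311712-0.400315i
d^3_{1,-2}: k∈[0..1] ⇒ -0.327912 +0.818410 = +0.490498;  D = -0.431201+0.233782i
d^3_{2,-2}: k∈[0..1] ⇒ +0.579188 -0.578219 = +0.000969;  D = -0.000316-0.000916i
d^3_{3,-2}: single k=0 term ⇒ -0.633938;  D = -0.625094+0.105520i
Y_3^{m'}(θ=2.0733,φ=2.8311) and Σ D·Y over m':
  (-0.0103+0.0233i)·(-0.1676-0.2254i)  (+0.0932+0.0610i)·(-0.3075-0.2200i)  (+0.1999-0.2170i)·(-0.0431-0.0138i)  (-0.3117-0.4003i)·(+0.3307+0.0000i)  (-0.4312+0.2338i)·(+0.0431-0.0138i)  (-0.0003-0.0009i)·(-0.3075+0.2200i)  (-0.6251+0.1055i)·(+0.1676-0.2254i)
Y_3^-2(R⁻¹ n̂) = -0.218989+0.008149i

Re=-0.2190 Im=0.0081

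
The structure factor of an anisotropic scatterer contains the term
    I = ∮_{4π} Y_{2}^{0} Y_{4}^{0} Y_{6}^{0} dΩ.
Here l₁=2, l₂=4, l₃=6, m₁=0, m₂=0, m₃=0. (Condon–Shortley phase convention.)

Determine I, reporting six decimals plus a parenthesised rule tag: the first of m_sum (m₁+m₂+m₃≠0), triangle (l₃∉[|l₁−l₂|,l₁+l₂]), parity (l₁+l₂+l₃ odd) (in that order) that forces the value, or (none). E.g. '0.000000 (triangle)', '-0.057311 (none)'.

Rules hold: Σm=0, L=12 even, 2≤6≤6.
N = 5·9·13 = 585
Δ = 0!·4!·8!/13! = 1/6435
Racah Σ t=0..0: t=0:+1/2304 = 1/2304
⇒ 3j(2 4 6; 0 0 0)² = 5/143, sgn +1
(m-triple is (0,0,0) — same symbol as above.)
4πI² = N·(3j₀)²·(3jₘ)² = 1125/1573
I = +1·√(0.715194/4π) = 0.23856513
No selection rule forces the value: the integral is nonzero (none).

0.238565 (none)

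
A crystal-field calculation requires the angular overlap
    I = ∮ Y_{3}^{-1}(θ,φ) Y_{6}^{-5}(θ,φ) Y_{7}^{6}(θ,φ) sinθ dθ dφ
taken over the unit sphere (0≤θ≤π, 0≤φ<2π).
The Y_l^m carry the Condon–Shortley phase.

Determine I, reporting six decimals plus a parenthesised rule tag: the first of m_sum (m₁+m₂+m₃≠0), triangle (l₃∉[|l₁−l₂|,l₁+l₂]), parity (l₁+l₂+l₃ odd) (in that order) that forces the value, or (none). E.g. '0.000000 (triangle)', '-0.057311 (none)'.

m-sum 0 ✓  L=16 even ✓  3≤7≤9 ✓
Π(2lᵢ+1) = 7×13×15 = 1365
triangle coeff Δ(3,6,7) = 1/2042040
Σ_t [0,2]: t=0:+1/207360 t=1:−1/57600 t=2:+1/207360 = -1/129600
(3j)²=168/12155 [(3 6 7; 0 0 0)], sign=+1
Σ_t [0,1]: t=0:+1/17418240 t=1:−1/21772800 = 1/87091200
(3j)²=11/14280 [(3 6 7; -1 -5 6)], sign=-1
⇒ 4πI² = 21/1445
I = (-1)√(21/1445/(4π)) = -0.03400719
No selection rule forces the value: the integral is nonzero (none).

-0.034007 (none)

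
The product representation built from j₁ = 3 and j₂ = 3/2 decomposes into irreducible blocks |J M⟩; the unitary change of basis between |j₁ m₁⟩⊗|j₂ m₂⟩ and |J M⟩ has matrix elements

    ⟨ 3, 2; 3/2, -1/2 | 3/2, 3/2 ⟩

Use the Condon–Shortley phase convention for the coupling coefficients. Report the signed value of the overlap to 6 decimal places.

−√(2/7) ≈ -0.534522

√[4·3!3!0!/7! · 5!1!1!2!3!0!] = √(288/7)
  +(−1)^1/∏(1,2,0,0,3,0)! = -1/12  (running -1/12)
⟨..|..⟩ = √(288/7)·(-1/12) = -0.534522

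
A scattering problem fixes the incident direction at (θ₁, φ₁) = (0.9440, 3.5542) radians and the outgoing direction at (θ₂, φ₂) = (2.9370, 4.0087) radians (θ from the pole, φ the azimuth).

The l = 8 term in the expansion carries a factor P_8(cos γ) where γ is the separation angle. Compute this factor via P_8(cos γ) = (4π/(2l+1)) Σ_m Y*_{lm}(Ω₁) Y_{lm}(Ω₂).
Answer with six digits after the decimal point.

-0.235560

Term-by-term m-sum for l=8 (normalisation 4π/17 = 0.739198):
  m=-8: Y*=(-0.094218, -0.015134)  Y=(0.000001, -0.000001)  product (-0.000000, 0.000000)
  m=-7: Y*=(0.267613, -0.069286)  Y=(0.000028, 0.000006)  product (0.000008, -0.000000)
  m=-6: Y*=(-0.347584, 0.273090)  Y=(0.000167, 0.000313)  product (-0.000143, -0.000063)
  m=-5: Y*=(0.169726, -0.316494)  Y=(-0.001154, 0.002917)  product (0.000727, 0.000860)
  m=-4: Y*=(0.002910, -0.036467)  Y=(-0.019552, 0.006628)  product (0.000185, 0.000732)
  m=-3: Y*=(0.118222, 0.341829)  Y=(-0.085619, -0.051354)  product (0.007432, -0.035338)
  m=-2: Y*=(-0.107581, -0.116508)  Y=(-0.054612, -0.331205)  product (-0.032713, 0.041994)
  m=-1: Y*=(-0.271436, -0.118817)  Y=(0.437712, -0.515796)  product (-0.180096, 0.087998)
  m=+0: Y*=(0.206941, -0.000000)  Y=(0.437467, 0.000000)  product (0.090530, 0.000000)
  m=+1: Y*=(0.271436, -0.118817)  Y=(-0.437712, -0.515796)  product (-0.180096, -0.087998)
  m=+2: Y*=(-0.107581, 0.116508)  Y=(-0.054612, 0.331205)  product (-0.032713, -0.041994)
  m=+3: Y*=(-0.118222, 0.341829)  Y=(0.085619, -0.051354)  product (0.007432, 0.035338)
  m=+4: Y*=(0.002910, 0.036467)  Y=(-0.019552, -0.006628)  product (0.000185, -0.000732)
  m=+5: Y*=(-0.169726, -0.316494)  Y=(0.001154, 0.002917)  product (0.000727, -0.000860)
  m=+6: Y*=(-0.347584, -0.273090)  Y=(0.000167, -0.000313)  product (-0.000143, 0.000063)
  m=+7: Y*=(-0.267613, -0.069286)  Y=(-0.000028, 0.000006)  product (0.000008, 0.000000)
  m=+8: Y*=(-0.094218, 0.015134)  Y=(0.000001, 0.000001)  product (-0.000000, -0.000000)
Total Σ_m = (-0.318670, 0.000000). Multiply by 0.739198: (-0.235560, 0.000000). P_8(cos γ) = -0.235560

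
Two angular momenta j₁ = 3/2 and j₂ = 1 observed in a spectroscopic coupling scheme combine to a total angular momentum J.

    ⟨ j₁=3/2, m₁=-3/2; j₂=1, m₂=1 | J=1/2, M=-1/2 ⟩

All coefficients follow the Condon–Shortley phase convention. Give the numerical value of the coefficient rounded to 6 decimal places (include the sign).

triangle: 2!×1!×0!/4! = 2/24
(j±m)!: 0!×3!×2!×0!×0!×1! = 12
prefactor² = (2J+1)×Δ×N² = 2
  k=2: +1/(2!×0!×1!×0!×0!×0!) = 1/2
Σ = 1/2  ⇒  CG² = 2×(1/2)² = 1/2
CG = +√(1/2) = +0.707107

+√(1/2) ≈ +0.707107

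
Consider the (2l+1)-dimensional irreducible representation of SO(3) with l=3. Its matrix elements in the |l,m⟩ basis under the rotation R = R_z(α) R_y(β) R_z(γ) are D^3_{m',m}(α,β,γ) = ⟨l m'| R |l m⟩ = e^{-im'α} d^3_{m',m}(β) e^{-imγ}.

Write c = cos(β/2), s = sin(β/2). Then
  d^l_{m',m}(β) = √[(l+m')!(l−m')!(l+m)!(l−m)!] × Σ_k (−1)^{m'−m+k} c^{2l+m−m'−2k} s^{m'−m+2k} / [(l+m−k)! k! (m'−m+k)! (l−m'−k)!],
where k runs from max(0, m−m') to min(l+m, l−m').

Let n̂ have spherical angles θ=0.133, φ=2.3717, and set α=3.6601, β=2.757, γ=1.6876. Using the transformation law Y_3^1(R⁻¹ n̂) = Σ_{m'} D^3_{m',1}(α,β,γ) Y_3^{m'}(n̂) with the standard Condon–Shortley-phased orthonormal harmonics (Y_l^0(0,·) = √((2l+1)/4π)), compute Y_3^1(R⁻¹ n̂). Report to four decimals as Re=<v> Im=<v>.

Need the full column D^3_{m',1} for m'=−3..3 at α=3.6601, β=2.7570, γ=1.6876.
cos(β/2)=0.191113, sin(β/2)=0.981568
d^3_{-3,1}: single k=4 term ⇒ +0.131314;  D = -0.130170+0.017293i
d^3_{-2,1}: k∈[3..4] ⇒ +0.041751 -0.550672 = -0.508921;  D = -0.404964+0.308229i
d^3_{-1,1}: k∈[2..4] ⇒ +0.007712 -0.271240 +0.894380 = +0.630852;  D = -0.246655+0.580634i
d^3_{0,1}: k∈[1..3] ⇒ +0.000867 -0.068604 +0.603231 = +0.535494;  D = -0.062406-0.531846i
d^3_{1,1}: k∈[0..2] ⇒ +0.000049 -0.010282 +0.203430 = +0.193196;  D = +0.114648+0.155501i
d^3_{2,1}: k∈[0..1] ⇒ -0.000791 +0.041751 = +0.040959;  D = -0.037450-0.016589i
d^3_{3,1}: single k=0 term ⇒ +0.004978;  D = +0.004952-0.000505i
Y_3^{m'}(θ=0.133,φ=2.3717) and Σ D·Y over m':
  (-0.1302+0.0173i)·(+0.0007-0.0007i)  (-0.4050+0.3082i)·(+0.0006+0.0178i)  (-0.2467+0.5806i)·(-0.1204-0.1167i)  (-0.0624-0.5318i)·(+0.7072+0.0000i)  (+0.1146+0.1555i)·(+0.1204-0.1167i)  (-0.0374-0.0166i)·(+0.0006-0.0178i)  (+0.0050-0.0005i)·(-0.0007-0.0007i)
Y_3^1(R⁻¹ n̂) = +0.079159-0.418193i

Re=0.0792 Im=-0.4182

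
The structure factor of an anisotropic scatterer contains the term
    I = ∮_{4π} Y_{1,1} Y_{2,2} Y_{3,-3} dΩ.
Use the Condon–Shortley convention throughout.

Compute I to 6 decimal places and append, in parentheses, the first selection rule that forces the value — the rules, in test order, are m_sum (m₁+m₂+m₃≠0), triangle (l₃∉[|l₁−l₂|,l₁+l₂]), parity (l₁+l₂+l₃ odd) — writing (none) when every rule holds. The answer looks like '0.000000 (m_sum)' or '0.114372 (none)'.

-0.319865 (none)

Rules hold: Σm=0, L=6 even, 1≤3≤3.
N = 3·5·7 = 105
Δ = 0!·2!·4!/7! = 1/105
Racah Σ t=0..0: t=0:+1/4 = 1/4
⇒ 3j(1 2 3; 0 0 0)² = 3/35, sgn -1
Racah Σ t=0..0: t=0:+1/48 = 1/48
⇒ 3j(1 2 3; 1 2 -3)² = 1/7, sgn +1
4πI² = N·(3j₀)²·(3jₘ)² = 9/7
I = -1·√(1.28571/4π) = -0.31986543
No selection rule forces the value: the integral is nonzero (none).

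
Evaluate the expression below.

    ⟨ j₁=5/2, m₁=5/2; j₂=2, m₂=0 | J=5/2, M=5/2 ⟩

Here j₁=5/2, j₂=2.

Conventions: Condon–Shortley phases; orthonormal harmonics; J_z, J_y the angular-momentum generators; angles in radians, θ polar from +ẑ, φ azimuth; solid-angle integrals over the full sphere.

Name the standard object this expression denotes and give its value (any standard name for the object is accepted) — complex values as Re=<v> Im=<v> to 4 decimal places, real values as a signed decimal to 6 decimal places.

This is a Clebsch–Gordan (vector-coupling) coefficient.
triangle: 2!×3!×2!/8! = 24/40320
(j±m)!: 5!×0!×2!×2!×5!×0! = 57600
prefactor² = (2J+1)×Δ×N² = 1440/7
  k=0: +1/(0!×2!×0!×2!×3!×0!) = 1/24
Σ = 1/24  ⇒  CG² = 1440/7×(1/24)² = 5/14
CG = +√(5/14) = +0.597614

Clebsch–Gordan coefficient, +√(5/14) ≈ +0.597614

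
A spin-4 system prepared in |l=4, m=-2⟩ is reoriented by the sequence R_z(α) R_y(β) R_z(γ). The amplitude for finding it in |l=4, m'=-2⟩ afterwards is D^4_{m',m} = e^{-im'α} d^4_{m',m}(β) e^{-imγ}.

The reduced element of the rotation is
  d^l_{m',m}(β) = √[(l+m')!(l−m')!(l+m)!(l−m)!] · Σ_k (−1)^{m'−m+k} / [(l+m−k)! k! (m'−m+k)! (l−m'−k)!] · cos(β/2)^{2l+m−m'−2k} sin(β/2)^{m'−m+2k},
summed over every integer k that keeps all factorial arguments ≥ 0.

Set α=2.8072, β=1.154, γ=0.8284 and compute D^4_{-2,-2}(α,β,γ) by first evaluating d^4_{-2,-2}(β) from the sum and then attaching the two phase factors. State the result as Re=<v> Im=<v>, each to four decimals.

First d^4_{-2,-2}(β=1.1540), then the phase factors e^{-i(-2)α} and e^{-i(-2)γ}:
c=cos(1.154000/2)=0.838103, s=sin(1.154000/2)=0.545512; N=√[2·720·2·720]=1440.000000
k∈{0,1,2} keeps every argument non-negative
  k=0: (−1)^0·1440.0000/(1440)·0.8381^8·0.5455^0 = +0.243433
  k=1: (−1)^1·1440.0000/(120)·0.8381^6·0.5455^2 = -1.237583
  k=2: (−1)^2·1440.0000/(96)·0.8381^4·0.5455^4 = +0.655388
d^4_{-2,-2}(1.1540) = +0.243433 -1.237583 +0.655388 = -0.338762
Phases: e^{-i·(-2)·2.8072}=+0.784575-0.620033i, e^{-i·(-2)·0.8284}=-0.085898+0.996304i ⇒ D=-0.186437-0.282845i

Re=-0.1864 Im=-0.2828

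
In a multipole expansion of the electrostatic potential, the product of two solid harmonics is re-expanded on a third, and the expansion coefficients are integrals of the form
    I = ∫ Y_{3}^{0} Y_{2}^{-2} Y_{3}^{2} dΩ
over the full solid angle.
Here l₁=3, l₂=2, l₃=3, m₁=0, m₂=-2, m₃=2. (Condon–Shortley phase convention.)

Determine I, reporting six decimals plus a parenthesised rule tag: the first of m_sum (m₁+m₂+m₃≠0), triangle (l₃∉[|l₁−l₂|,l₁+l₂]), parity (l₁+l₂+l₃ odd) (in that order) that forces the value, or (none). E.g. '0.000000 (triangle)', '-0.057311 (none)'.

-0.188063 (none)

m-sum 0 ✓  L=8 even ✓  1≤3≤5 ✓
Π(2lᵢ+1) = 7×5×7 = 245
triangle coeff Δ(3,2,3) = 1/3780
Σ_t [0,2]: t=0:+1/24 t=1:−1/4 t=2:+1/24 = -1/6
(3j)²=4/105 [(3 2 3; 0 0 0)], sign=+1
Σ_t [0,0]: t=0:+1/24 = 1/24
(3j)²=1/21 [(3 2 3; 0 -2 2)], sign=-1
⇒ 4πI² = 4/9
I = (-1)√(4/9/(4π)) = -0.18806319
No selection rule forces the value: the integral is nonzero (none).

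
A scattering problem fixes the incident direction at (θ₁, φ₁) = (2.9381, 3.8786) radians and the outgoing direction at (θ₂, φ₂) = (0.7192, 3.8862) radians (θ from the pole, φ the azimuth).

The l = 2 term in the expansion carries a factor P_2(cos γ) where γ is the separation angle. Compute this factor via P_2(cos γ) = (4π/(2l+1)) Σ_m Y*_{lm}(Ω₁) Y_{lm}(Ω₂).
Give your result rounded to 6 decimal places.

Summing Y*_{l m}(θ₁,φ₁)·Y_{l m}(θ₂,φ₂) over m ∈ [−2, 2]; prefactor 4π/(2·2+1) = 2.513274:
  m=-2: (+0.001524+0.015702i) × (+0.013661-0.167084i) = +0.002644-0.000040i  (running Σ = +0.002644-0.000040i)
  m=-1: (+0.113223+0.102763i) × (-0.281562+0.259481i) = -0.058544+0.000445i  (running Σ = -0.055900+0.000405i)
  m=0: (+0.592141-0.000000i) × (+0.220148+0.000000i) = +0.130359+0.000000i  (running Σ = +0.074459+0.000405i)
  m=1: (-0.113223+0.102763i) × (+0.281562+0.259481i) = -0.058544-0.000445i  (running Σ = +0.015914-0.000040i)
  m=2: (+0.001524-0.015702i) × (+0.013661+0.167084i) = +0.002644+0.000040i  (running Σ = +0.018559+0.000000i)
Total Σ_m = +0.018559+0.000000i. Multiply by 2.513274: +0.046643+0.000000i. P_2(cos γ) = 0.046643

0.046643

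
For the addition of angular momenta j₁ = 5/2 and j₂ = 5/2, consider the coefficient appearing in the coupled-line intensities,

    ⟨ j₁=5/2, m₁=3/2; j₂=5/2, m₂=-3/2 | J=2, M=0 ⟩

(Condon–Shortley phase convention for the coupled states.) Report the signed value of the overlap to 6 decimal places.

+0.109109  (= +√(1/84))

j₁+j₂−J=3  J+j₁−j₂=2  J−j₁+j₂=2  j₁+j₂+J+1=8
(j₁±m₁, j₂±m₂, J±M) = (4,1,1,4,2,2)
P² = 48/7
sum k=0..1:
  [0] +1/6 = 1/6
  [1] −1/8 = -1/8
S = 1/24
C² = P²·S² = 1/84 ; C = +0.109109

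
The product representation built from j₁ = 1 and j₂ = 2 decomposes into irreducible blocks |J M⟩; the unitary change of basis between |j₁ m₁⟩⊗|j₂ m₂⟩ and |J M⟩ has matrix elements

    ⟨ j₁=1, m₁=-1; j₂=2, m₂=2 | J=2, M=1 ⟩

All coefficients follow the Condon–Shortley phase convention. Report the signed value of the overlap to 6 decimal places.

j₁+j₂−J=1  J+j₁−j₂=1  J−j₁+j₂=3  j₁+j₂+J+1=6
(j₁±m₁, j₂±m₂, J±M) = (0,2,4,0,3,1)
P² = 12
sum k=1..1:
  [1] −1/6 = -1/6
S = -1/6
C² = P²·S² = 1/3 ; C = -0.577350

−√(1/3) = -0.577350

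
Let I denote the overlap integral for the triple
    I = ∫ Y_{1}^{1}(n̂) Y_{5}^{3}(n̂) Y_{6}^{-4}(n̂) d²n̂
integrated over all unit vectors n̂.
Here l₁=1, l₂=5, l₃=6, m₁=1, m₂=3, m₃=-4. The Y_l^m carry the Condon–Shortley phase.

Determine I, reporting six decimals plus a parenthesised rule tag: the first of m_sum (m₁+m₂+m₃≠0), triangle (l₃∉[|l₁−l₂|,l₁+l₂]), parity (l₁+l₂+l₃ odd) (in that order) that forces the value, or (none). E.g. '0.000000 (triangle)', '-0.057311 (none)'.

Rules hold: Σm=0, L=12 even, 4≤6≤6.
N = 3·11·13 = 429
Δ = 0!·2!·10!/13! = 1/858
Racah Σ t=0..0: t=0:+1/14400 = 1/14400
⇒ 3j(1 5 6; 0 0 0)² = 6/143, sgn +1
Racah Σ t=0..0: t=0:+1/161280 = 1/161280
⇒ 3j(1 5 6; 1 3 -4)² = 15/286, sgn +1
4πI² = N·(3j₀)²·(3jₘ)² = 135/143
I = +1·√(0.944056/4π) = 0.27409047
No selection rule forces the value: the integral is nonzero (none).

0.274090 (none)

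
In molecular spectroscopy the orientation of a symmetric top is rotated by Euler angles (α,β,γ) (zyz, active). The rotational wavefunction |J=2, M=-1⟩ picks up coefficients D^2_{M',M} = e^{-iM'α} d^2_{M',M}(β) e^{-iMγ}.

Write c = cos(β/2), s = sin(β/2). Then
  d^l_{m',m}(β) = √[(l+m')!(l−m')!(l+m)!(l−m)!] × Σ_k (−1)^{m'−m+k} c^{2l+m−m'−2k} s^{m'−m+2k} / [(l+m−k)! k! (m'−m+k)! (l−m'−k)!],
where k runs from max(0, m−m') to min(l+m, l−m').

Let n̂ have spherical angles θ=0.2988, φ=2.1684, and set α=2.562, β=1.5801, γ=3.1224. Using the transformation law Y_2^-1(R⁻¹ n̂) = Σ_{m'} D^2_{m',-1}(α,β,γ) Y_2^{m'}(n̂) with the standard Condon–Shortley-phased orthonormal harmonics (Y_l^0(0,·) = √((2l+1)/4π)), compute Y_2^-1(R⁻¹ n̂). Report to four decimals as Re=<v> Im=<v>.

Re=0.1942 Im=-0.0267

Need the full column D^2_{m',-1} for m'=−2..2 at α=2.5620, β=1.5801, γ=3.1224.
cos(β/2)=0.703810, sin(β/2)=0.710388
d^2_{-2,-1}: single k=1 term ⇒ +0.495327;  D = -0.189425+0.457675i
d^2_{-1,-1}: k∈[0..1] ⇒ +0.245370 -0.749935 = -0.504565;  D = -0.416781+0.284393i
d^2_{0,-1}: k∈[0..1] ⇒ -0.606649 +0.618043 = +0.011394;  D = -0.011392+0.000219i
d^2_{1,-1}: k∈[0..1] ⇒ +0.749935 -0.254673 = +0.495262;  D = +0.419508+0.263244i
d^2_{2,-1}: single k=0 term ⇒ -0.504630;  D = +0.210734+0.458522i
Y_2^{m'}(θ=0.2988,φ=2.1684) and Σ D·Y over m':
  (-0.1894+0.4577i)·(-0.0123+0.0311i)  (-0.4168+0.2844i)·(-0.1223-0.1797i)  (-0.0114+0.0002i)·(+0.5488+0.0000i)  (+0.4195+0.2632i)·(+0.1223-0.1797i)  (+0.2107+0.4585i)·(-0.0123-0.0311i)
Y_2^-1(R⁻¹ n̂) = +0.194178-0.026666i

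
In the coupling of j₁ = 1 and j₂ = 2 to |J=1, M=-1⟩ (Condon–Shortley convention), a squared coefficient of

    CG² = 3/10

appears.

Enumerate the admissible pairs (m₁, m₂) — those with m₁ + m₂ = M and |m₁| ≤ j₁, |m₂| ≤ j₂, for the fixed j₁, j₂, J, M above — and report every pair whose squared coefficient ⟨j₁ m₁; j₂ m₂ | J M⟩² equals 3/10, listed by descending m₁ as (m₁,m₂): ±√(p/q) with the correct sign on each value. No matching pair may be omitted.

(0,-1): −√(3/10)

Admissible pairs with m₁+m₂ = M = -1: (-1,0), (0,-1), (1,-2)
  (m₁,m₂)=(1,-2): CG² = 3/5, CG = +√(3/5)
  (m₁,m₂)=(0,-1): CG² = 3/10, CG = −√(3/10)   ← matches the target
  (m₁,m₂)=(-1,0): CG² = 1/10, CG = +√(1/10)
Pairs with CG² = 3/10: (0,-1): −√(3/10)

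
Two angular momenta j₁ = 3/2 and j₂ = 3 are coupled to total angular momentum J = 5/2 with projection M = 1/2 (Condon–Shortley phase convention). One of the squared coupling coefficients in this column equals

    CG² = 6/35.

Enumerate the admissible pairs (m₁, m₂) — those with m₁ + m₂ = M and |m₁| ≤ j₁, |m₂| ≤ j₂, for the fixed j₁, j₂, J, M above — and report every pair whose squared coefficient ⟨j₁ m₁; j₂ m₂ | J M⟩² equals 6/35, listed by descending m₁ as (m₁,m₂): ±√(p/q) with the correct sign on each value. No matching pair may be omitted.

Admissible pairs with m₁+m₂ = M = 1/2: (-3/2,2), (-1/2,1), (1/2,0), (3/2,-1)
  (m₁,m₂)=(3/2,-1): CG² = 27/70, CG = +√(27/70)
  (m₁,m₂)=(1/2,0): CG² = 6/35, CG = −√(6/35)   ← matches the target
  (m₁,m₂)=(-1/2,1): CG² = 1/70, CG = −√(1/70)
  (m₁,m₂)=(-3/2,2): CG² = 3/7, CG = +√(3/7)
Pairs with CG² = 6/35: (1/2,0): −√(6/35)

(1/2,0): −√(6/35)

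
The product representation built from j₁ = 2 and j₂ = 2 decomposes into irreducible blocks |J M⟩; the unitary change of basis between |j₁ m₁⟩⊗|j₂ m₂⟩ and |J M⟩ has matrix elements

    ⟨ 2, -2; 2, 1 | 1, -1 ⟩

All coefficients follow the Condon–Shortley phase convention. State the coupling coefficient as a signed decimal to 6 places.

√[3·3!1!1!/6! · 0!4!3!1!0!2!] = √(36/5)
  +(−1)^3/∏(3,0,1,0,0,1)! = -1/6  (running -1/6)
⟨..|..⟩ = √(36/5)·(-1/6) = -0.447214

-0.447214  (= −√(1/5))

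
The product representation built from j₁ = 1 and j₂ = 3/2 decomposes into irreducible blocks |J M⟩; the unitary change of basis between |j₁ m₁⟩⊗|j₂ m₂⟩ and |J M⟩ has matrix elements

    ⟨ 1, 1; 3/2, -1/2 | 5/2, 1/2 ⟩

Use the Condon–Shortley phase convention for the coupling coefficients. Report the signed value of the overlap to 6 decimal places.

+0.547723

j₁+j₂−J=0  J+j₁−j₂=2  J−j₁+j₂=3  j₁+j₂+J+1=6
(j₁±m₁, j₂±m₂, J±M) = (2,0,1,2,3,2)
P² = 24/5
sum k=0..0:
  [0] +1/4 = 1/4
S = 1/4
C² = P²·S² = 3/10 ; C = +0.547723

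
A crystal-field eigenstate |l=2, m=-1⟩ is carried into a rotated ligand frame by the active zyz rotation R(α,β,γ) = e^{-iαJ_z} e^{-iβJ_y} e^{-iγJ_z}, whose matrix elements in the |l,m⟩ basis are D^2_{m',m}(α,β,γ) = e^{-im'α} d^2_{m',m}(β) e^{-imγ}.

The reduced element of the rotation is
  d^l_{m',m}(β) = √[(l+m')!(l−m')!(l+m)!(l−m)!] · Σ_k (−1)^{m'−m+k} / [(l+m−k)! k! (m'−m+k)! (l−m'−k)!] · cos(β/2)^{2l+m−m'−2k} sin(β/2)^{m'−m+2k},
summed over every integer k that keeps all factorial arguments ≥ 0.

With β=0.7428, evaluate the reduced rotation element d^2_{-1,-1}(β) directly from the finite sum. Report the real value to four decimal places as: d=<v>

d=0.4108

d^2_{-1,-1}(β=0.7428) via the finite sum:
c=cos(0.742800/2)=0.931820, s=sin(0.742800/2)=0.362920; N=√[1·6·1·6]=6.000000
k: max(0,(-1)−(-1))=0 … min(2+(-1),2−(-1))=1
  k=0: (−1)^0·6.0000/(6)·0.9318^4·0.3629^0 = +0.753925
  k=1: (−1)^1·6.0000/(2)·0.9318^2·0.3629^2 = -0.343090
d^2_{-1,-1}(0.7428) = +0.753925 -0.343090 = +0.410835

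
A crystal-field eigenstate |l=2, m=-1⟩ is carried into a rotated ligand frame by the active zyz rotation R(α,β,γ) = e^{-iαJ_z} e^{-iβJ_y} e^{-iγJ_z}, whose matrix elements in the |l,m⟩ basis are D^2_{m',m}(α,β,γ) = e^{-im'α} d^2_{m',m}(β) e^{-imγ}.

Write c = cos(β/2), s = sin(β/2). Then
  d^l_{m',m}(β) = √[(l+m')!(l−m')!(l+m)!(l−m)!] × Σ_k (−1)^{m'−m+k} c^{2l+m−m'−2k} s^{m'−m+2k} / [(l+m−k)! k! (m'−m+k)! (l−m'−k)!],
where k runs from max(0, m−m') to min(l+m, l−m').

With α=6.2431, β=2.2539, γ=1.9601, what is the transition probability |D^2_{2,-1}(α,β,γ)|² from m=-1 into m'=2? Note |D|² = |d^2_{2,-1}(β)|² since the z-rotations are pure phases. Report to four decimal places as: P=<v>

First d^2_{2,-1}(β=2.2539), then the phase factors e^{-i(2)α} and e^{-i(-1)γ}:
c=cos(2.253900/2)=0.429416, s=sin(2.253900/2)=0.903107; N=√[24·1·1·6]=12.000000
Admissible k: 0..0 (factorial args all ≥0)
  k=0: (−1)^3·12.0000/(6)·0.4294^1·0.9031^3 = -0.632595
d^2_{2,-1}(2.2539) = -0.632595
|D^2_{2,-1}|² = |d^2_{2,-1}(β)|² = (-0.632595)² = 0.400176 (the z-rotation phases have unit modulus)

P=0.4002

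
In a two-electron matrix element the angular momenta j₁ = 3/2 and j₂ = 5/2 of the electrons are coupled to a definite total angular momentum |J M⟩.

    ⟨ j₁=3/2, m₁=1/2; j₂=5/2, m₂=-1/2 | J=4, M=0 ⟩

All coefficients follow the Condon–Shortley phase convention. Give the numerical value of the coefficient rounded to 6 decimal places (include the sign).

+√(3/7) ≈ +0.654654

triangle: 0!×3!×5!/9! = 720/362880
(j±m)!: 2!×1!×2!×3!×4!×4! = 13824
prefactor² = (2J+1)×Δ×N² = 1728/7
  k=0: +1/(0!×0!×1!×2!×2!×3!) = 1/24
Σ = 1/24  ⇒  CG² = 1728/7×(1/24)² = 3/7
CG = +√(3/7) = +0.654654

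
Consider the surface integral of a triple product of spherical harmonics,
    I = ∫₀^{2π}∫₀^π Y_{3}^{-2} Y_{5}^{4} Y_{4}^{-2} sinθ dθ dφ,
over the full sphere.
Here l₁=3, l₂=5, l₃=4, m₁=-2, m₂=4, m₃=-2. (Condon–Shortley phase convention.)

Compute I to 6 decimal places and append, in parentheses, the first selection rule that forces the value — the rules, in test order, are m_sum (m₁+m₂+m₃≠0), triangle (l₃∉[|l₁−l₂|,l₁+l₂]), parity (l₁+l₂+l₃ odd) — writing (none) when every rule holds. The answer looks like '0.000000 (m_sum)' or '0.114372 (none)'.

Checks pass: Σm=0; 12 even; l₃=4∈[2,8].
(2·3+1)(2·5+1)(2·4+1) = 693
Δ: 4! 2! 6! / 13! → 1/180180
sum: t=1:−1/576 t=2:+1/144 t=3:−1/576 = 1/288
3j²(3 5 4; 0 0 0) = Δ·Π!·Σ² = 20/1001  (sign +1)
sum: t=3:−1/8640 t=4:+1/2880 = 1/4320
3j²(3 5 4; -2 4 -2) = Δ·Π!·Σ² = 8/429  (sign +1)
combine: 4πI² = 693·20/1001·8/429 = 480/1859
take √, sign +1: I = 0.14334284
No selection rule forces the value: the integral is nonzero (none).

0.143343 (none)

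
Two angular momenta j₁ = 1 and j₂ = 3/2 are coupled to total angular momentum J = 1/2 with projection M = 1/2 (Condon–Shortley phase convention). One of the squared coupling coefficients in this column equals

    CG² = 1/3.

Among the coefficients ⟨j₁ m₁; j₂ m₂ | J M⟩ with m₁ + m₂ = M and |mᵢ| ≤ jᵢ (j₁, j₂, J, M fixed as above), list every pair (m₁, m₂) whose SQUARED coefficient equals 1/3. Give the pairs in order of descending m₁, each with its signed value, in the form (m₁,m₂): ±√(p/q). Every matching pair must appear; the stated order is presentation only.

(0,1/2): −√(1/3)

Admissible pairs with m₁+m₂ = M = 1/2: (-1,3/2), (0,1/2), (1,-1/2)
  (m₁,m₂)=(1,-1/2): CG² = 1/6, CG = +√(1/6)
  (m₁,m₂)=(0,1/2): CG² = 1/3, CG = −√(1/3)   ← matches the target
  (m₁,m₂)=(-1,3/2): CG² = 1/2, CG = +√(1/2)
Pairs with CG² = 1/3: (0,1/2): −√(1/3)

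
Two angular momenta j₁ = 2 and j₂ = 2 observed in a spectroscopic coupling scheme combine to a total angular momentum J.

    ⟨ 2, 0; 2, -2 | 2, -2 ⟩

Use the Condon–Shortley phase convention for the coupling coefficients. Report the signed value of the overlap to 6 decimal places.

j₁+j₂−J=2  J+j₁−j₂=2  J−j₁+j₂=2  j₁+j₂+J+1=7
(j₁±m₁, j₂±m₂, J±M) = (2,2,0,4,0,4)
P² = 128/7
sum k=0..0:
  [0] +1/8 = 1/8
S = 1/8
C² = P²·S² = 2/7 ; C = +0.534522

+√(2/7) = +0.534522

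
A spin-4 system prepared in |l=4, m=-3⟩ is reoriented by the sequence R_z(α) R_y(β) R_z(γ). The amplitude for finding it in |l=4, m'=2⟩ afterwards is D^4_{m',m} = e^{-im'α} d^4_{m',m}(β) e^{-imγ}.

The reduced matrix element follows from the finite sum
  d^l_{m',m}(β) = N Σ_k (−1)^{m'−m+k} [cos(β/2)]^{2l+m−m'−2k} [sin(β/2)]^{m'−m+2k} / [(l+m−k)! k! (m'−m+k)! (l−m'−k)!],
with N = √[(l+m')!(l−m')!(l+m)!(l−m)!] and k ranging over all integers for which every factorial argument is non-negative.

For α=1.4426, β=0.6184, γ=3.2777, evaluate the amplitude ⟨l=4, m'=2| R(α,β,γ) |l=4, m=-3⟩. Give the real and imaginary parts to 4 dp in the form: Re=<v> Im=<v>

Re=-0.0192 Im=-0.0151

First d^4_{2,-3}(β=0.6184), then the phase factors e^{-i(2)α} and e^{-i(-3)γ}:
c=cos(0.618400/2)=0.952577, s=sin(0.618400/2)=0.304297; N=√[720·2·1·5040]=2693.993318
Admissible k: 0..1 (factorial args all ≥0)
  k=0: (−1)^5·2693.9933/(240)·0.9526^3·0.3043^5 = -0.025315
  k=1: (−1)^6·2693.9933/(720)·0.9526^1·0.3043^7 = +0.000861
d^4_{2,-3}(0.6184) = -0.025315 +0.000861 = -0.024454
Phases: e^{-i·(2)·1.4426}=-0.967311-0.253593i, e^{-i·(-3)·3.2777}=-0.917788-0.397070i ⇒ D=-0.019247-0.015084i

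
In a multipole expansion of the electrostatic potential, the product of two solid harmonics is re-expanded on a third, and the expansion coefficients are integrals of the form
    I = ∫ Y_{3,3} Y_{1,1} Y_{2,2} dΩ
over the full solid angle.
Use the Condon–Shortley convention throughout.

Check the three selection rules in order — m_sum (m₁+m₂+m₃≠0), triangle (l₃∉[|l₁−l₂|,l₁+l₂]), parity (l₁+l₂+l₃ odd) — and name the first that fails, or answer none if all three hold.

m_sum

m₁+m₂+m₃ = 3 + 1 + 2 = 6  ✗
triangle: |3−1|=2 ≤ l₃=2 ≤ 3+1=4
parity: l₁+l₂+l₃ = 6 is even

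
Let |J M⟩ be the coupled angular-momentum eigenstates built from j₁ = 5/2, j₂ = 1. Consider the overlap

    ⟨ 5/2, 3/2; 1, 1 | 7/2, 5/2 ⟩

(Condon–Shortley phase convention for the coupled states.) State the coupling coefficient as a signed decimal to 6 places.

√[8·0!5!2!/8! · 4!1!2!0!6!1!] = √(11520/7)
  +(−1)^0/∏(0,0,1,2,4,0)! = 1/48  (running 1/48)
⟨..|..⟩ = √(11520/7)·(1/48) = +0.845154

+0.845154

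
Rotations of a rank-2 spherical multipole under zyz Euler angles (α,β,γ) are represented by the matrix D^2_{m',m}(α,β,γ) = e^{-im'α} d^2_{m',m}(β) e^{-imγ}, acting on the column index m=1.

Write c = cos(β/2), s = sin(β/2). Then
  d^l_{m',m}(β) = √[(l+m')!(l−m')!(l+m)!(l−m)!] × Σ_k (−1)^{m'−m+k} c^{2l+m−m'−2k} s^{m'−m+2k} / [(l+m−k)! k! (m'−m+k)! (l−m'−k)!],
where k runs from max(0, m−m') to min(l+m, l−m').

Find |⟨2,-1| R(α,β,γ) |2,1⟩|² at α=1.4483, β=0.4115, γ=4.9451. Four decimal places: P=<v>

P=0.0140

Split into d^2_{-1,1}(β=0.4115) × two z-phases.
Half-angle: c=0.978908, s=0.204301. N=√(1·6·6·1)=6.000000
k∈{2,3} keeps every argument non-negative
  k=2: (−1)^0·6.0000/(2)·0.9789^2·0.2043^2 = +0.119991
  k=3: (−1)^1·6.0000/(6)·0.9789^0·0.2043^4 = -0.001742
d^2_{-1,1}(0.4115) = +0.119991 -0.001742 = +0.118249
|D^2_{-1,1}|² = |d^2_{-1,1}(β)|² = (+0.118249)² = 0.013983 (the z-rotation phases have unit modulus)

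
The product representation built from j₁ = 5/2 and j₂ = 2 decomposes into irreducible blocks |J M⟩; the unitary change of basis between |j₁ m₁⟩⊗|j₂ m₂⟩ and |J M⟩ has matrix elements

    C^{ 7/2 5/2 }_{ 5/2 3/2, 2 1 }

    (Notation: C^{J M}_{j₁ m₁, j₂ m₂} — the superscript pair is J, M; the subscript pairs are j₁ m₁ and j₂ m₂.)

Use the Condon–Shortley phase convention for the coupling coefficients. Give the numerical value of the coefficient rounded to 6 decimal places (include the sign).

j₁+j₂−J=1  J+j₁−j₂=4  J−j₁+j₂=3  j₁+j₂+J+1=9
(j₁±m₁, j₂±m₂, J±M) = (4,1,3,1,6,1)
P² = 2304/7
sum k=0..1:
  [0] +1/36 = 1/36
  [1] −1/48 = -1/48
S = 1/144
C² = P²·S² = 1/63 ; C = +0.125988

+0.125988  (= +√(1/63))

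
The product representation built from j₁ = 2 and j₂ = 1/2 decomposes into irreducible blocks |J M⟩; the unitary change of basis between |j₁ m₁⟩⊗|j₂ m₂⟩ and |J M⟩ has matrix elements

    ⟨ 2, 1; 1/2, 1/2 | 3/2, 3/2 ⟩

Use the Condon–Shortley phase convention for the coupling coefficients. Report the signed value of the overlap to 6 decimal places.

-0.447214  (= −√(1/5))

√[4·1!3!0!/5! · 3!1!1!0!3!0!] = √(36/5)
  +(−1)^1/∏(1,0,0,0,3,0)! = -1/6  (running -1/6)
⟨..|..⟩ = √(36/5)·(-1/6) = -0.447214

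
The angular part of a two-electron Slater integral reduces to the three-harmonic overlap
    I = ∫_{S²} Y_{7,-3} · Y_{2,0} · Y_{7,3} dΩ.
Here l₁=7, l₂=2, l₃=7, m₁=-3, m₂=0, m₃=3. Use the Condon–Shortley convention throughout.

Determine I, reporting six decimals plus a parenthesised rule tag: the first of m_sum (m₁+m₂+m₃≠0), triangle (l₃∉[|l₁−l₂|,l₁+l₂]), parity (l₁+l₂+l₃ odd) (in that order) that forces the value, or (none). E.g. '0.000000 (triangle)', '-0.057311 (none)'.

Checks pass: Σm=0; 16 even; l₃=7∈[5,9].
(2·7+1)(2·2+1)(2·7+1) = 1125
Δ: 2! 12! 2! / 17! → 1/185640
sum: t=0:+1/2419200 t=1:−1/518400 t=2:+1/2419200 = -1/907200
3j²(7 2 7; 0 0 0) = Δ·Π!·Σ² = 56/3315  (sign +1)
sum: t=0:+1/29030400 t=1:−1/2177280 t=2:+1/3870720 = -29/174182400
3j²(7 2 7; -3 0 3) = Δ·Π!·Σ² = 841/185640  (sign -1)
combine: 4πI² = 1125·56/3315·841/185640 = 4205/48841
take √, sign -1: I = -0.08277245
No selection rule forces the value: the integral is nonzero (none).

-0.082772 (none)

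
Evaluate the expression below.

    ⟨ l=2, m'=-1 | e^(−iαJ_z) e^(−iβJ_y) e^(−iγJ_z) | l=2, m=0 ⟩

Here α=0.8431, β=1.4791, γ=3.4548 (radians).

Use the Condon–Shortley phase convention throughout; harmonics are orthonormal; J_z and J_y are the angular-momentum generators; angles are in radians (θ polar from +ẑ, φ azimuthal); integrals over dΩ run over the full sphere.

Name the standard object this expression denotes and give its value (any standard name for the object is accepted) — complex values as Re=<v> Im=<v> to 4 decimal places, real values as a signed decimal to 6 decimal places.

Wigner D-matrix element, Re=0.0743 Im=0.0834

This is a Wigner D-matrix element — the rotation-matrix element ⟨l m'| R(α,β,γ) |l m⟩ in the angular-momentum basis.
First d^2_{-1,0}(β=1.4791), then the phase factors e^{-i(-1)α} and e^{-i(0)γ}:
With c≡cos(β/2)=0.738772 and s≡sin(β/2)=0.673956, N=[1·6·2·2]^{1/2}=4.898979
k∈{1,2} keeps every argument non-negative
  k=1: (−1)^0·4.8990/(2)·0.7388^3·0.6740^1 = +0.665638
  k=2: (−1)^1·4.8990/(2)·0.7388^1·0.6740^3 = -0.553962
d^2_{-1,0}(1.4791) = +0.665638 -0.553962 = +0.111676
Phases: e^{-i·(-1)·0.8431}=+0.665151+0.746709i, e^{-i·(0)·3.4548}=+1.000000+0.000000i ⇒ D=+0.074282+0.083390i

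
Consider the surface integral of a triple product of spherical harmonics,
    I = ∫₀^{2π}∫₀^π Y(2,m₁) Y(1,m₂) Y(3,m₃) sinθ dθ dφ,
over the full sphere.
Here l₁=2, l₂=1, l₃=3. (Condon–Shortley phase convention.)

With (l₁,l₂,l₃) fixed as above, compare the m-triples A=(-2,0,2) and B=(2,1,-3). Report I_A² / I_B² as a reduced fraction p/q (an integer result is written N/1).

1/3

Shared (l₁,l₂,l₃)=(2,1,3): N and (l;000)² cancel in I_A²/I_B².
A: Δ = 0!·4!·2!/7! = 1/105; Racah Σ t=0..0: t=0:+1/24 = 1/24; ⇒ 3j(2 1 3; -2 0 2)² = 1/21, sgn -1
B: Δ = 0!·4!·2!/7! = 1/105; Racah Σ t=0..0: t=0:+1/48 = 1/48; ⇒ 3j(2 1 3; 2 1 -3)² = 1/7, sgn +1
I_A²/I_B² = (1/21)/(1/7) = 1/3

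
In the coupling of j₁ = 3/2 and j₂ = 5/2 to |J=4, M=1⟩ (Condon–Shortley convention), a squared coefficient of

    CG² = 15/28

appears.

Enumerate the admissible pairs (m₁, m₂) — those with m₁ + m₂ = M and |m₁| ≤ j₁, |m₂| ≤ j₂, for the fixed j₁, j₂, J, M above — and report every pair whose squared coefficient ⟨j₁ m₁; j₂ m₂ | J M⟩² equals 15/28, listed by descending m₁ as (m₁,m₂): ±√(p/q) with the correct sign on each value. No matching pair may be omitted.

(1/2,1/2): +√(15/28)

Admissible pairs with m₁+m₂ = M = 1: (-3/2,5/2), (-1/2,3/2), (1/2,1/2), (3/2,-1/2)
  (m₁,m₂)=(3/2,-1/2): CG² = 5/28, CG = +√(5/28)
  (m₁,m₂)=(1/2,1/2): CG² = 15/28, CG = +√(15/28)   ← matches the target
  (m₁,m₂)=(-1/2,3/2): CG² = 15/56, CG = +√(15/56)
  (m₁,m₂)=(-3/2,5/2): CG² = 1/56, CG = +√(1/56)
Pairs with CG² = 15/28: (1/2,1/2): +√(15/28)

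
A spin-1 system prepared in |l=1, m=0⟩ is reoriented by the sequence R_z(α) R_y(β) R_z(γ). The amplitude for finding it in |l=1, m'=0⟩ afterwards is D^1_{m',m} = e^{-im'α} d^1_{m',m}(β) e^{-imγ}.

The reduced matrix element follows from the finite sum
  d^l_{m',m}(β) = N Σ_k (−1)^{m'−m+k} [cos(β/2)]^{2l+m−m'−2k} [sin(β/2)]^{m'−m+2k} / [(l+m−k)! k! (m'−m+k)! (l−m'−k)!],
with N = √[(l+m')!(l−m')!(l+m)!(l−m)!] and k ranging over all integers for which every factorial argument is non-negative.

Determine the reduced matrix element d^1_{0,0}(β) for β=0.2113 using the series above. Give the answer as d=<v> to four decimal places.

d=0.9778

d^1_{0,0}(β=0.2113) via the finite sum:
Half-angle: c=0.994424, s=0.105454. N=√(1·1·1·1)=1.000000
Admissible k: 0..1 (factorial args all ≥0)
  k=0: (−1)^0·1.0000/(1)·0.9944^2·0.1055^0 = +0.988880
  k=1: (−1)^1·1.0000/(1)·0.9944^0·0.1055^2 = -0.011120
d^1_{0,0}(0.2113) = +0.988880 -0.011120 = +0.977759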